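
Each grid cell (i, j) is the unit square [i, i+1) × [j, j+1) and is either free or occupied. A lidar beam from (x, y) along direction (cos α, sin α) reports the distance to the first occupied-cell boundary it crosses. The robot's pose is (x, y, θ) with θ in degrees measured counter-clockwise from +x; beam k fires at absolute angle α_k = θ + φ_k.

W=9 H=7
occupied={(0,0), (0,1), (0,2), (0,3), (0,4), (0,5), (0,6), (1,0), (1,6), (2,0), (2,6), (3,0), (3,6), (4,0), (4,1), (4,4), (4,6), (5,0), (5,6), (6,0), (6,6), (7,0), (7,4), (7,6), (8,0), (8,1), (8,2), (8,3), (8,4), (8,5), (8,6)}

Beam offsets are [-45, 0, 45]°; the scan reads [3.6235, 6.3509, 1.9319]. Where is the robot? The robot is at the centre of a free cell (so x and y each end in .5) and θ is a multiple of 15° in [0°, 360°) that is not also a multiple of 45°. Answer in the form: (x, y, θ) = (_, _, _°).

(x, y, θ) = (6.5, 2.5, 150°)

The pose lattice has 32·16 = 512 candidates. Test each by forward raycasting.
  (6.5, 2.5, 165°): beam 1 = 4.0415 ≠ 3.6235 ✗
  (7.5, 3.5, 150°): beam 1 = 0.5176 ≠ 3.6235 ✗
  (7.5, 3.5, 60°): beam 1 = 0.5176 ≠ 3.6235 ✗
  …
  (6.5, 2.5, 150°): r_1=3.6235, r_2=6.3509, r_3=1.9319 — all match ✓
Only this pose fits every beam.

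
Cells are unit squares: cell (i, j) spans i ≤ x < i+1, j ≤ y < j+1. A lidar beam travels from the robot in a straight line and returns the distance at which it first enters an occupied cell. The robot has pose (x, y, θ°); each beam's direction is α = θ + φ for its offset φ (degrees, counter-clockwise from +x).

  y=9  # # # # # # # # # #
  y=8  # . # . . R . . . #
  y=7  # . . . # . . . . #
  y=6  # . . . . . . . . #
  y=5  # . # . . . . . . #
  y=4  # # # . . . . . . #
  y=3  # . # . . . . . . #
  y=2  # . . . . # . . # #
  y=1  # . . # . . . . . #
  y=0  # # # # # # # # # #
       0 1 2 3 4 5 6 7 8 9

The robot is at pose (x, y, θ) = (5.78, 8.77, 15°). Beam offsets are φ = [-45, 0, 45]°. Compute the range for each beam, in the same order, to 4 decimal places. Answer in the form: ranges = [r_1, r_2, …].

ranges = [3.7181, 0.8887, 0.2656]

beam 1: φ=-45°, α=330°
  d=(0.8660,-0.5000)  start (5,8)  tX=0.2540 tY=1.5400  stride 1/|dx|=1.1547 1/|dy|=2.0000
    cross x-line → (6,8), t=0.2540
    cross x-line → (7,8), t=1.4087
    cross y-line → (7,7), t=1.5400
    cross x-line → (8,7), t=2.5634
    cross y-line → (8,6), t=3.5400
    cross x-line → (9,6), t=3.7181 (wall)
  → r_1 = 3.7181
beam 2: φ=0°, α=15°
  d=(0.9659,0.2588)  start (5,8)  tX=0.2278 tY=0.8887  stride 1/|dx|=1.0353 1/|dy|=3.8637
    cross x-line → (6,8), t=0.2278
    cross y-line → (6,9), t=0.8887 (wall)
  → r_2 = 0.8887
beam 3: φ=45°, α=60°
  d=(0.5000,0.8660)  start (5,8)  tX=0.4400 tY=0.2656  stride 1/|dx|=2.0000 1/|dy|=1.1547
    cross y-line → (5,9), t=0.2656 (wall)
  → r_3 = 0.2656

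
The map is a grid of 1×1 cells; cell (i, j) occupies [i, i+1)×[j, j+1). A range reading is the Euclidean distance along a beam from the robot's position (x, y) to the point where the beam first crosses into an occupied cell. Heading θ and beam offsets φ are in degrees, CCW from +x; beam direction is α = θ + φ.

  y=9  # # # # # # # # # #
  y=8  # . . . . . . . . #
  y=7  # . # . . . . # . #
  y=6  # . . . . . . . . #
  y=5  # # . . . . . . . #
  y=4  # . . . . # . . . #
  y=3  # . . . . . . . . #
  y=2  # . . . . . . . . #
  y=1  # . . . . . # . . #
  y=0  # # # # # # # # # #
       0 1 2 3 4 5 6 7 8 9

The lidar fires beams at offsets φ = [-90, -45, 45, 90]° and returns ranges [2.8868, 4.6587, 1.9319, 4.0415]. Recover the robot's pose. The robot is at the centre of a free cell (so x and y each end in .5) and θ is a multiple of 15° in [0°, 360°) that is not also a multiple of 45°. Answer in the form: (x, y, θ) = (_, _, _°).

Candidates: 59 free-cell centres × 16 headings = 944 poses. Raycast each; keep the one whose scan matches to 4 dp.
  (7.5, 5.5, 15°): beam 1 = 4.6587 ≠ 2.8868 ✗
  (3.5, 6.5, 120°): beam 1 = 5.0000 ≠ 2.8868 ✗
  (6.5, 2.5, 120°): beam 3 = 5.6940 ≠ 1.9319 ✗
  …
  (3.5, 5.5, 300°): r_1=2.8868, r_2=4.6587, r_3=1.9319, r_4=4.0415 — all match ✓
No second candidate reproduces the full scan.

(x, y, θ) = (3.5, 5.5, 300°)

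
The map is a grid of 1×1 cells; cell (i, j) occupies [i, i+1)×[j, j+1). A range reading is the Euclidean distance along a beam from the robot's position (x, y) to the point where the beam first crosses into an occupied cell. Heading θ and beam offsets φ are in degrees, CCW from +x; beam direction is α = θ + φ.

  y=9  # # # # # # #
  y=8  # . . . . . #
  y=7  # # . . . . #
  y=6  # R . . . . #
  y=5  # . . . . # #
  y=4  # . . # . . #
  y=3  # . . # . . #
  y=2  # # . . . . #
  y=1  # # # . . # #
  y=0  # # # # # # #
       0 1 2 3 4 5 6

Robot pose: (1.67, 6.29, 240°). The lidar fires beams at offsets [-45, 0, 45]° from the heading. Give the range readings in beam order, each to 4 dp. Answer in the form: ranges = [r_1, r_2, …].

beam 1: φ=-45°, α=195°
  direction (-0.9659, -0.2588); cell (1,6); t to first gridline: x 0.6936, y 1.1205 (then +1.0353 / +3.8637)
    (0,6) via x @ 0.6936  # hit
  → r_1 = 0.6936
beam 2: φ=0°, α=240°
  direction (-0.5000, -0.8660); cell (1,6); t to first gridline: x 1.3400, y 0.3349 (then +2.0000 / +1.1547)
    (1,5) via y @ 0.3349
    (0,5) via x @ 1.3400  # hit
  → r_2 = 1.3400
beam 3: φ=45°, α=285°
  direction (0.2588, -0.9659); cell (1,6); t to first gridline: x 1.2750, y 0.3002 (then +3.8637 / +1.0353)
    (1,5) via y @ 0.3002
    (2,5) via x @ 1.2750
    (2,4) via y @ 1.3355
    (2,3) via y @ 2.3708
    (2,2) via y @ 3.4061
    (2,1) via y @ 4.4413  # hit
  → r_3 = 4.4413

ranges = [0.6936, 1.3400, 4.4413]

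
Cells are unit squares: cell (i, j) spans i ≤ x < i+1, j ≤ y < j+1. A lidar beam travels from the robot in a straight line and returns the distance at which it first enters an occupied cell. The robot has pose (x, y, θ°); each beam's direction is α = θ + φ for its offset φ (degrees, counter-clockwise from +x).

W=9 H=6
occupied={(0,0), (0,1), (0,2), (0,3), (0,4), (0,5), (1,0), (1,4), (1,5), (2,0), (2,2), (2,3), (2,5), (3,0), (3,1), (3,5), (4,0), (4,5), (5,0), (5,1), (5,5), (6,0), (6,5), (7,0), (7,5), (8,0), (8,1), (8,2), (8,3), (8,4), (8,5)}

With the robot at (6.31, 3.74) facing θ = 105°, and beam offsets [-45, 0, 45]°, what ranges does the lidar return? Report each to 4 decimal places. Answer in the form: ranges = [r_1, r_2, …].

ranges = [1.4549, 1.3044, 2.5200]

beam 1: φ=-45°, α=60°
  d=(0.5000,0.8660)  start (6,3)  tX=1.3800 tY=0.3002  stride 1/|dx|=2.0000 1/|dy|=1.1547
    cross y-line → (6,4), t=0.3002
    cross x-line → (7,4), t=1.3800
    cross y-line → (7,5), t=1.4549 (wall)
  → r_1 = 1.4549
beam 2: φ=0°, α=105°
  d=(-0.2588,0.9659)  start (6,3)  tX=1.1977 tY=0.2692  stride 1/|dx|=3.8637 1/|dy|=1.0353
    cross y-line → (6,4), t=0.2692
    cross x-line → (5,4), t=1.1977
    cross y-line → (5,5), t=1.3044 (wall)
  → r_2 = 1.3044
beam 3: φ=45°, α=150°
  d=(-0.8660,0.5000)  start (6,3)  tX=0.3580 tY=0.5200  stride 1/|dx|=1.1547 1/|dy|=2.0000
    cross x-line → (5,3), t=0.3580
    cross y-line → (5,4), t=0.5200
    cross x-line → (4,4), t=1.5127
    cross y-line → (4,5), t=2.5200 (wall)
  → r_3 = 2.5200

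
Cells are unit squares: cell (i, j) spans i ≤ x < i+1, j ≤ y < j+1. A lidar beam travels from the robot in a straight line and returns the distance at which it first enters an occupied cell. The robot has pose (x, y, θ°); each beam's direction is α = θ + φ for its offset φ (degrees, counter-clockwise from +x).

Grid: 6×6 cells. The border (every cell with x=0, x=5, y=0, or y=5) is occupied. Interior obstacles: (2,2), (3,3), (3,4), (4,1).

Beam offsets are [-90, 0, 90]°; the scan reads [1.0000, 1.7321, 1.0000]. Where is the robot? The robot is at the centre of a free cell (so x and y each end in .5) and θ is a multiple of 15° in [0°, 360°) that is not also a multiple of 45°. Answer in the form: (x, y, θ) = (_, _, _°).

(x, y, θ) = (1.5, 3.5, 30°)

Candidates: 12 free-cell centres × 16 headings = 192 poses. Raycast each; keep the one whose scan matches to 4 dp.
  (3.5, 2.5, 195°): beam 1 = 0.5176 ≠ 1.0000 ✗
  (1.5, 2.5, 60°): beam 1 = 0.5774 ≠ 1.0000 ✗
  (4.5, 4.5, 120°): beam 1 = 0.5774 ≠ 1.0000 ✗
  …
  (1.5, 3.5, 30°): r_1=1.0000, r_2=1.7321, r_3=1.0000 — all match ✓
No second candidate reproduces the full scan.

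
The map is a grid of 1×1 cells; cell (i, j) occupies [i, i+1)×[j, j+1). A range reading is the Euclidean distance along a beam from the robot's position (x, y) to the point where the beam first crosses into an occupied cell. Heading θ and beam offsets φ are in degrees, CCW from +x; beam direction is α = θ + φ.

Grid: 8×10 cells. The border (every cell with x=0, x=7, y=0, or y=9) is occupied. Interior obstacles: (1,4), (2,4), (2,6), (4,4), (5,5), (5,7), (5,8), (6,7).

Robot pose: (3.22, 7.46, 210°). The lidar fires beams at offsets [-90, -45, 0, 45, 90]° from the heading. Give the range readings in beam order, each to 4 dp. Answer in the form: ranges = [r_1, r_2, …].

beam 1: φ=-90°, α=120°
  cosα=-0.5000 sinα=0.8660 | (3,7) | tMaxX 0.4400 tMaxY 0.6235 | tΔX 2.0000 tΔY 1.1547
    t=0.4400 [x] (2,7)
    t=0.6235 [y] (2,8)
    t=1.7782 [y] (2,9) — stop
  → r_1 = 1.7782
beam 2: φ=-45°, α=165°
  cosα=-0.9659 sinα=0.2588 | (3,7) | tMaxX 0.2278 tMaxY 2.0864 | tΔX 1.0353 tΔY 3.8637
    t=0.2278 [x] (2,7)
    t=1.2630 [x] (1,7)
    t=2.0864 [y] (1,8)
    t=2.2983 [x] (0,8) — stop
  → r_2 = 2.2983
beam 3: φ=0°, α=210°
  cosα=-0.8660 sinα=-0.5000 | (3,7) | tMaxX 0.2540 tMaxY 0.9200 | tΔX 1.1547 tΔY 2.0000
    t=0.2540 [x] (2,7)
    t=0.9200 [y] (2,6) — stop
  → r_3 = 0.9200
beam 4: φ=45°, α=255°
  cosα=-0.2588 sinα=-0.9659 | (3,7) | tMaxX 0.8500 tMaxY 0.4762 | tΔX 3.8637 tΔY 1.0353
    t=0.4762 [y] (3,6)
    t=0.8500 [x] (2,6) — stop
  → r_4 = 0.8500
beam 5: φ=90°, α=300°
  cosα=0.5000 sinα=-0.8660 | (3,7) | tMaxX 1.5600 tMaxY 0.5312 | tΔX 2.0000 tΔY 1.1547
    t=0.5312 [y] (3,6)
    t=1.5600 [x] (4,6)
    t=1.6859 [y] (4,5)
    t=2.8406 [y] (4,4) — stop
  → r_5 = 2.8406

ranges = [1.7782, 2.2983, 0.9200, 0.8500, 2.8406]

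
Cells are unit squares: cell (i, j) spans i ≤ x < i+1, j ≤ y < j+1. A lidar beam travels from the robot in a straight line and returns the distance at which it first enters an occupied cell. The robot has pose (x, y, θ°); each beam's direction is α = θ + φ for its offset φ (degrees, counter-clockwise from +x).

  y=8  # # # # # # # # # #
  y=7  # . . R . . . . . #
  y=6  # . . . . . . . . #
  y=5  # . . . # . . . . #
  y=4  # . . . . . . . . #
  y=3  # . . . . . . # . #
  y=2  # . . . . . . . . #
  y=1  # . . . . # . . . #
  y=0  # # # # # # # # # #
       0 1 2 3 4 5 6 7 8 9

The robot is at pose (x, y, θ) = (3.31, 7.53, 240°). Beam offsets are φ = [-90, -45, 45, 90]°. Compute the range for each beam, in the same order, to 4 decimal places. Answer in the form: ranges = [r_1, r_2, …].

ranges = [0.9400, 2.3915, 6.5297, 6.5702]

beam 1: φ=-90°, α=150°
  dir = (cos 150°, sin 150°) = (-0.8660, 0.5000); from cell (3,7)
  next x-line at t=0.3580, next y-line at t=0.9400; Δt_x=1.1547, Δt_y=2.0000
    x: enter (2,7) at t=0.3580
    y: enter (2,8) at t=0.9400 ← occupied
  → r_1 = 0.9400
beam 2: φ=-45°, α=195°
  dir = (cos 195°, sin 195°) = (-0.9659, -0.2588); from cell (3,7)
  next x-line at t=0.3209, next y-line at t=2.0478; Δt_x=1.0353, Δt_y=3.8637
    x: enter (2,7) at t=0.3209
    x: enter (1,7) at t=1.3562
    y: enter (1,6) at t=2.0478
    x: enter (0,6) at t=2.3915 ← occupied
  → r_2 = 2.3915
beam 3: φ=45°, α=285°
  dir = (cos 285°, sin 285°) = (0.2588, -0.9659); from cell (3,7)
  next x-line at t=2.6660, next y-line at t=0.5487; Δt_x=3.8637, Δt_y=1.0353
    y: enter (3,6) at t=0.5487
    y: enter (3,5) at t=1.5840
    y: enter (3,4) at t=2.6192
    x: enter (4,4) at t=2.6660
    y: enter (4,3) at t=3.6545
    y: enter (4,2) at t=4.6898
    y: enter (4,1) at t=5.7251
    x: enter (5,1) at t=6.5297 ← occupied
  → r_3 = 6.5297
beam 4: φ=90°, α=330°
  dir = (cos 330°, sin 330°) = (0.8660, -0.5000); from cell (3,7)
  next x-line at t=0.7967, next y-line at t=1.0600; Δt_x=1.1547, Δt_y=2.0000
    x: enter (4,7) at t=0.7967
    y: enter (4,6) at t=1.0600
    x: enter (5,6) at t=1.9514
    y: enter (5,5) at t=3.0600
    x: enter (6,5) at t=3.1061
    x: enter (7,5) at t=4.2608
    y: enter (7,4) at t=5.0600
    x: enter (8,4) at t=5.4155
    x: enter (9,4) at t=6.5702 ← occupied
  → r_4 = 6.5702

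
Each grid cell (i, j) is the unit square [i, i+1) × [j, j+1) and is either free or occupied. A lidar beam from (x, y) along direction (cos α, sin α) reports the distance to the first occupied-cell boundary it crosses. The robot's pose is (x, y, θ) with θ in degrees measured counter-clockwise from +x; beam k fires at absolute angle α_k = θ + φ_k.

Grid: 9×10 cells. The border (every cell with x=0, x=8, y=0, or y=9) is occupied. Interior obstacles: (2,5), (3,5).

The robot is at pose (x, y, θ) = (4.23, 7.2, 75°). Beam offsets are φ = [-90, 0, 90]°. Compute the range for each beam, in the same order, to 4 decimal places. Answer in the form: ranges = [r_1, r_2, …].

beam 1: φ=-90°, α=345°
  direction (0.9659, -0.2588); cell (4,7); t to first gridline: x 0.7972, y 0.7727 (then +1.0353 / +3.8637)
    (4,6) via y @ 0.7727
    (5,6) via x @ 0.7972
    (6,6) via x @ 1.8324
    (7,6) via x @ 2.8677
    (8,6) via x @ 3.9030  # hit
  → r_1 = 3.9030
beam 2: φ=0°, α=75°
  direction (0.2588, 0.9659); cell (4,7); t to first gridline: x 2.9751, y 0.8282 (then +3.8637 / +1.0353)
    (4,8) via y @ 0.8282
    (4,9) via y @ 1.8635  # hit
  → r_2 = 1.8635
beam 3: φ=90°, α=165°
  direction (-0.9659, 0.2588); cell (4,7); t to first gridline: x 0.2381, y 3.0910 (then +1.0353 / +3.8637)
    (3,7) via x @ 0.2381
    (2,7) via x @ 1.2734
    (1,7) via x @ 2.3087
    (1,8) via y @ 3.0910
    (0,8) via x @ 3.3439  # hit
  → r_3 = 3.3439

ranges = [3.9030, 1.8635, 3.3439]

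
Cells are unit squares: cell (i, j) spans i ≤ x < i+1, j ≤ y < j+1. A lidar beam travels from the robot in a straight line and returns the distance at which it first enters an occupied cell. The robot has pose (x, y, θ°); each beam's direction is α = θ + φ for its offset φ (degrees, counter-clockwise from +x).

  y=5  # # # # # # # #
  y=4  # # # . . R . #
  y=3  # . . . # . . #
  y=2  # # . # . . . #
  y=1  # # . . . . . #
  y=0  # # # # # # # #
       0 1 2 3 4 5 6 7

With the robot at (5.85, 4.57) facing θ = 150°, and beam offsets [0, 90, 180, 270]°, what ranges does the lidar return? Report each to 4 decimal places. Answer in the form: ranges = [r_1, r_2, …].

beam 1: φ=0°, α=150°
  direction (-0.8660, 0.5000); cell (5,4); t to first gridline: x 0.9815, y 0.8600 (then +1.1547 / +2.0000)
    (5,5) via y @ 0.8600  # hit
  → r_1 = 0.8600
beam 2: φ=90°, α=240°
  direction (-0.5000, -0.8660); cell (5,4); t to first gridline: x 1.7000, y 0.6582 (then +2.0000 / +1.1547)
    (5,3) via y @ 0.6582
    (4,3) via x @ 1.7000  # hit
  → r_2 = 1.7000
beam 3: φ=180°, α=330°
  direction (0.8660, -0.5000); cell (5,4); t to first gridline: x 0.1732, y 1.1400 (then +1.1547 / +2.0000)
    (6,4) via x @ 0.1732
    (6,3) via y @ 1.1400
    (7,3) via x @ 1.3279  # hit
  → r_3 = 1.3279
beam 4: φ=270°, α=60°
  direction (0.5000, 0.8660); cell (5,4); t to first gridline: x 0.3000, y 0.4965 (then +2.0000 / +1.1547)
    (6,4) via x @ 0.3000
    (6,5) via y @ 0.4965  # hit
  → r_4 = 0.4965

ranges = [0.8600, 1.7000, 1.3279, 0.4965]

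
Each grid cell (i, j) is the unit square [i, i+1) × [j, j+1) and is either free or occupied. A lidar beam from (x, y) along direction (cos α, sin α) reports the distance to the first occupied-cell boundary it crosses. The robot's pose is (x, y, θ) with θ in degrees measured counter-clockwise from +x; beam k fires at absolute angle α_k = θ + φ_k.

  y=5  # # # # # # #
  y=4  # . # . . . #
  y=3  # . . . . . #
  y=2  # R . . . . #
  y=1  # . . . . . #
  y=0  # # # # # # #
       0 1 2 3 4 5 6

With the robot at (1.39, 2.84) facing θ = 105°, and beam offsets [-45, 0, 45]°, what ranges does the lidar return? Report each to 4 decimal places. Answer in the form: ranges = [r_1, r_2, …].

ranges = [1.3395, 1.5068, 0.4503]

beam 1: φ=-45°, α=60°
  direction (0.5000, 0.8660); cell (1,2); t to first gridline: x 1.2200, y 0.1848 (then +2.0000 / +1.1547)
    (1,3) via y @ 0.1848
    (2,3) via x @ 1.2200
    (2,4) via y @ 1.3395  # hit
  → r_1 = 1.3395
beam 2: φ=0°, α=105°
  direction (-0.2588, 0.9659); cell (1,2); t to first gridline: x 1.5068, y 0.1656 (then +3.8637 / +1.0353)
    (1,3) via y @ 0.1656
    (1,4) via y @ 1.2009
    (0,4) via x @ 1.5068  # hit
  → r_2 = 1.5068
beam 3: φ=45°, α=150°
  direction (-0.8660, 0.5000); cell (1,2); t to first gridline: x 0.4503, y 0.3200 (then +1.1547 / +2.0000)
    (1,3) via y @ 0.3200
    (0,3) via x @ 0.4503  # hit
  → r_3 = 0.4503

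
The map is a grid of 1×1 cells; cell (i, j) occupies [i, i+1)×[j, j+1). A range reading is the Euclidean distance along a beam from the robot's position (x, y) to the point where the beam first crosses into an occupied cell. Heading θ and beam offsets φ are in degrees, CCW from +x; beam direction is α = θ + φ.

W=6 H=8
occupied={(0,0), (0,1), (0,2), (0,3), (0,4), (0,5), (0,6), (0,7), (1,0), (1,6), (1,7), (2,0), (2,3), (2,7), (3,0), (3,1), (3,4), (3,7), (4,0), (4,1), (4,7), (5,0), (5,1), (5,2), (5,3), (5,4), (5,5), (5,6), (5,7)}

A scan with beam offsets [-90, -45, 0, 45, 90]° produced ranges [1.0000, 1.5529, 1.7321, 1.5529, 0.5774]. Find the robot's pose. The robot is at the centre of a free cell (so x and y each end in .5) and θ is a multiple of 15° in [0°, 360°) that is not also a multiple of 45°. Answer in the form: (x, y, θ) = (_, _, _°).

Enumerate (i+0.5, j+0.5, θ) over the 19 free cells and 16 admissible headings. For each, cast all 5 beams and compare to the given ranges.
  (1.5, 1.5, 120°): beam 1 = 4.0415 ≠ 1.0000 ✗
  (3.5, 6.5, 120°): beam 2 = 0.5176 ≠ 1.5529 ✗
  (1.5, 2.5, 150°): beam 2 = 1.9319 ≠ 1.5529 ✗
  …
  (4.5, 3.5, 240°): r_1=1.0000, r_2=1.5529, r_3=1.7321, r_4=1.5529, r_5=0.5774 — all match ✓
Unique over the lattice → pose = (4.5, 3.5, 240°).

(x, y, θ) = (4.5, 3.5, 240°)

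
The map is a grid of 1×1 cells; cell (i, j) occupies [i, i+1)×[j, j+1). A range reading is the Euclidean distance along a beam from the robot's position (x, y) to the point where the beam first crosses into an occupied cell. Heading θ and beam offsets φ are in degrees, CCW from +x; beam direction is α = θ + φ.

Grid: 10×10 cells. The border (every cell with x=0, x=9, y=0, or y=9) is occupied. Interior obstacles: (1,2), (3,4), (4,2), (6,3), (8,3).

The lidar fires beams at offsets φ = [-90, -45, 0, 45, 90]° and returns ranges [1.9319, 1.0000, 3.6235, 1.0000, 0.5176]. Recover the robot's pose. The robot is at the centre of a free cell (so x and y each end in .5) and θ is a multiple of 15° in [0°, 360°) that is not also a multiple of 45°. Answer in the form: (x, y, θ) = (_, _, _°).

The pose lattice has 59·16 = 944 candidates. Test each by forward raycasting.
  (4.5, 5.5, 30°): beam 1 = 5.1962 ≠ 1.9319 ✗
  (8.5, 6.5, 75°): beam 1 = 0.5176 ≠ 1.9319 ✗
  (3.5, 6.5, 75°): beam 1 = 5.6940 ≠ 1.9319 ✗
  (6.5, 1.5, 75°): beam 2 = 2.8868 ≠ 1.0000 ✗
  …
  (5.5, 1.5, 165°): r_1=1.9319, r_2=1.0000, r_3=3.6235, r_4=1.0000, r_5=0.5176 — all match ✓
Unique over the lattice → pose = (5.5, 1.5, 165°).

(x, y, θ) = (5.5, 1.5, 165°)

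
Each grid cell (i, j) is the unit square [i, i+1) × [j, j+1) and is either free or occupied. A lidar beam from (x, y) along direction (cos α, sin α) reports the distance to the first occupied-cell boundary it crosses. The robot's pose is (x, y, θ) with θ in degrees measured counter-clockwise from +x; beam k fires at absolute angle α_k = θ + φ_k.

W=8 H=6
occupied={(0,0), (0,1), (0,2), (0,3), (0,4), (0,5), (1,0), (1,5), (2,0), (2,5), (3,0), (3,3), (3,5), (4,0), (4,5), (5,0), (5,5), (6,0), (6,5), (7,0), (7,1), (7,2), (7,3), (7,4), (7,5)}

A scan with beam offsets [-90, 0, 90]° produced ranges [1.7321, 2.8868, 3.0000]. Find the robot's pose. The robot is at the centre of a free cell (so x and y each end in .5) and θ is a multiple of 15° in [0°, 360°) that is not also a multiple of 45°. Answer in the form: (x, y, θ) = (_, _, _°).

Candidates: 23 free-cell centres × 16 headings = 368 poses. Raycast each; keep the one whose scan matches to 4 dp.
  (5.5, 3.5, 75°): beam 1 = 1.5529 ≠ 1.7321 ✗
  (5.5, 4.5, 300°): beam 2 = 3.0000 ≠ 2.8868 ✗
  (5.5, 3.5, 255°): beam 1 = 1.5529 ≠ 1.7321 ✗
  (6.5, 3.5, 345°): beam 1 = 2.5882 ≠ 1.7321 ✗
  …
  (5.5, 2.5, 120°): r_1=1.7321, r_2=2.8868, r_3=3.0000 — all match ✓
Only this pose fits every beam.

(x, y, θ) = (5.5, 2.5, 120°)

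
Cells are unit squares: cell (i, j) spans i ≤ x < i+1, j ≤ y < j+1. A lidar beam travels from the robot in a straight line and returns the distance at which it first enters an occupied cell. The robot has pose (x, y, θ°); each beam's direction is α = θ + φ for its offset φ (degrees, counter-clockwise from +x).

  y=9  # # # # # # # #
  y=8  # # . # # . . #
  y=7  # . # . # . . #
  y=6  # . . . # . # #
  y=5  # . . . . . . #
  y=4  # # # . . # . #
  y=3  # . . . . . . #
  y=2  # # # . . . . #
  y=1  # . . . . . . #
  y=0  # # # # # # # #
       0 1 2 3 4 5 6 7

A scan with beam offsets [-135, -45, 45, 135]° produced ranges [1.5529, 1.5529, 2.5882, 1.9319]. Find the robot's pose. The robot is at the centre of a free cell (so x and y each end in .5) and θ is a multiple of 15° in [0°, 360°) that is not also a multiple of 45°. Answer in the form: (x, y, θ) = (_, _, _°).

(x, y, θ) = (4.5, 2.5, 300°)

The pose lattice has 36·16 = 576 candidates. Test each by forward raycasting.
  (2.5, 1.5, 240°): beam 1 = 0.5176 ≠ 1.5529 ✗
  (5.5, 8.5, 60°): beam 1 = 1.9319 ≠ 1.5529 ✗
  (3.5, 7.5, 240°): beam 1 = 0.5176 ≠ 1.5529 ✗
  (2.5, 5.5, 330°): beam 2 = 0.5176 ≠ 1.5529 ✗
  …
  (4.5, 2.5, 300°): r_1=1.5529, r_2=1.5529, r_3=2.5882, r_4=1.9319 — all match ✓
Unique over the lattice → pose = (4.5, 2.5, 300°).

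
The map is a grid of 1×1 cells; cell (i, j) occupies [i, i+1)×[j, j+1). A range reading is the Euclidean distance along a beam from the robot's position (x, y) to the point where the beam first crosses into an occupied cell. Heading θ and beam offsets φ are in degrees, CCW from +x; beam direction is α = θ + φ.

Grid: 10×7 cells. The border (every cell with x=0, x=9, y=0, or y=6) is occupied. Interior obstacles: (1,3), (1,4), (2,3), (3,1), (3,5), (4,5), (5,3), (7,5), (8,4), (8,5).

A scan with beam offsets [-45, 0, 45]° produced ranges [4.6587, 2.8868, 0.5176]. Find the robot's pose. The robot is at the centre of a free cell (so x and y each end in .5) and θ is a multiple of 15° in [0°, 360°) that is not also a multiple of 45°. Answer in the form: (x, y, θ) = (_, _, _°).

Candidates: 30 free-cell centres × 16 headings = 480 poses. Raycast each; keep the one whose scan matches to 4 dp.
  (4.5, 2.5, 120°): beam 1 = 3.6235 ≠ 4.6587 ✗
  (1.5, 1.5, 105°): beam 1 = 1.7321 ≠ 4.6587 ✗
  (4.5, 2.5, 345°): beam 1 = 1.7321 ≠ 4.6587 ✗
  (5.5, 2.5, 210°): beam 1 = 2.5882 ≠ 4.6587 ✗
  …
  (4.5, 4.5, 30°): r_1=4.6587, r_2=2.8868, r_3=0.5176 — all match ✓
Only this pose fits every beam.

(x, y, θ) = (4.5, 4.5, 30°)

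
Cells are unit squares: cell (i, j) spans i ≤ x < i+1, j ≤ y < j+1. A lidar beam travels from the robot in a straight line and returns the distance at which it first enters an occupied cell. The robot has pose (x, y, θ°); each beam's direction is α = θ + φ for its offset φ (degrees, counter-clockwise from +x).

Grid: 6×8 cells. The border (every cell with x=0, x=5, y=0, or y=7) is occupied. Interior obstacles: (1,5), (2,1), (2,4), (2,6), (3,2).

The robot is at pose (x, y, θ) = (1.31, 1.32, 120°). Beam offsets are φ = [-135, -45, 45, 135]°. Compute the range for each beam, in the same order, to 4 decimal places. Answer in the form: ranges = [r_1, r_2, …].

ranges = [0.7143, 2.7745, 0.3209, 0.3313]

beam 1: φ=-135°, α=345°
  dir = (cos 345°, sin 345°) = (0.9659, -0.2588); from cell (1,1)
  next x-line at t=0.7143, next y-line at t=1.2364; Δt_x=1.0353, Δt_y=3.8637
    x: enter (2,1) at t=0.7143 ← occupied
  → r_1 = 0.7143
beam 2: φ=-45°, α=75°
  dir = (cos 75°, sin 75°) = (0.2588, 0.9659); from cell (1,1)
  next x-line at t=2.6660, next y-line at t=0.7040; Δt_x=3.8637, Δt_y=1.0353
    y: enter (1,2) at t=0.7040
    y: enter (1,3) at t=1.7393
    x: enter (2,3) at t=2.6660
    y: enter (2,4) at t=2.7745 ← occupied
  → r_2 = 2.7745
beam 3: φ=45°, α=165°
  dir = (cos 165°, sin 165°) = (-0.9659, 0.2588); from cell (1,1)
  next x-line at t=0.3209, next y-line at t=2.6273; Δt_x=1.0353, Δt_y=3.8637
    x: enter (0,1) at t=0.3209 ← occupied
  → r_3 = 0.3209
beam 4: φ=135°, α=255°
  dir = (cos 255°, sin 255°) = (-0.2588, -0.9659); from cell (1,1)
  next x-line at t=1.1977, next y-line at t=0.3313; Δt_x=3.8637, Δt_y=1.0353
    y: enter (1,0) at t=0.3313 ← occupied
  → r_4 = 0.3313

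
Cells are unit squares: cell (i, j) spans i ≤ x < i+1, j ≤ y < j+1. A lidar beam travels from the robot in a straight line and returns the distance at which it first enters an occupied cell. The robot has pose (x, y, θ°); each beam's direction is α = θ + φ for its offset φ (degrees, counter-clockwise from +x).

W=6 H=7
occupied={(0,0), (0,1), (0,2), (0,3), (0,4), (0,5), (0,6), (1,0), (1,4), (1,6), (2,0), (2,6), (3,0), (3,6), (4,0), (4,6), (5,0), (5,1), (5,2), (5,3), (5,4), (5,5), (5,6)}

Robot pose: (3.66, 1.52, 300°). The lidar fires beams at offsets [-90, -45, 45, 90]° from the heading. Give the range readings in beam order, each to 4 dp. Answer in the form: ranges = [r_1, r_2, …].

ranges = [1.0400, 0.5383, 1.3873, 1.5473]

beam 1: φ=-90°, α=210°
  dir = (cos 210°, sin 210°) = (-0.8660, -0.5000); from cell (3,1)
  next x-line at t=0.7621, next y-line at t=1.0400; Δt_x=1.1547, Δt_y=2.0000
    x: enter (2,1) at t=0.7621
    y: enter (2,0) at t=1.0400 ← occupied
  → r_1 = 1.0400
beam 2: φ=-45°, α=255°
  dir = (cos 255°, sin 255°) = (-0.2588, -0.9659); from cell (3,1)
  next x-line at t=2.5500, next y-line at t=0.5383; Δt_x=3.8637, Δt_y=1.0353
    y: enter (3,0) at t=0.5383 ← occupied
  → r_2 = 0.5383
beam 3: φ=45°, α=345°
  dir = (cos 345°, sin 345°) = (0.9659, -0.2588); from cell (3,1)
  next x-line at t=0.3520, next y-line at t=2.0091; Δt_x=1.0353, Δt_y=3.8637
    x: enter (4,1) at t=0.3520
    x: enter (5,1) at t=1.3873 ← occupied
  → r_3 = 1.3873
beam 4: φ=90°, α=30°
  dir = (cos 30°, sin 30°) = (0.8660, 0.5000); from cell (3,1)
  next x-line at t=0.3926, next y-line at t=0.9600; Δt_x=1.1547, Δt_y=2.0000
    x: enter (4,1) at t=0.3926
    y: enter (4,2) at t=0.9600
    x: enter (5,2) at t=1.5473 ← occupied
  → r_4 = 1.5473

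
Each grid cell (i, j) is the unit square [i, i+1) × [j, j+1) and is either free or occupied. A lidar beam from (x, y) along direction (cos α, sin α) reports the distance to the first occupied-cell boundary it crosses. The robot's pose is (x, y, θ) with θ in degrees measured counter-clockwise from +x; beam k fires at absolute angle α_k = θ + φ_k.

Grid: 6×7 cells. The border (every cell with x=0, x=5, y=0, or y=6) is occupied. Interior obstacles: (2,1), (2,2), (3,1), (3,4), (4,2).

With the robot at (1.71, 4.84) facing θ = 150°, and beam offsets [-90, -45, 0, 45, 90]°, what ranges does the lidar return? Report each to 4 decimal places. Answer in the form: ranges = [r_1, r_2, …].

ranges = [1.3395, 1.2009, 0.8198, 0.7350, 1.4200]

beam 1: φ=-90°, α=60°
  direction (0.5000, 0.8660); cell (1,4); t to first gridline: x 0.5800, y 0.1848 (then +2.0000 / +1.1547)
    (1,5) via y @ 0.1848
    (2,5) via x @ 0.5800
    (2,6) via y @ 1.3395  # hit
  → r_1 = 1.3395
beam 2: φ=-45°, α=105°
  direction (-0.2588, 0.9659); cell (1,4); t to first gridline: x 2.7432, y 0.1656 (then +3.8637 / +1.0353)
    (1,5) via y @ 0.1656
    (1,6) via y @ 1.2009  # hit
  → r_2 = 1.2009
beam 3: φ=0°, α=150°
  direction (-0.8660, 0.5000); cell (1,4); t to first gridline: x 0.8198, y 0.3200 (then +1.1547 / +2.0000)
    (1,5) via y @ 0.3200
    (0,5) via x @ 0.8198  # hit
  → r_3 = 0.8198
beam 4: φ=45°, α=195°
  direction (-0.9659, -0.2588); cell (1,4); t to first gridline: x 0.7350, y 3.2455 (then +1.0353 / +3.8637)
    (0,4) via x @ 0.7350  # hit
  → r_4 = 0.7350
beam 5: φ=90°, α=240°
  direction (-0.5000, -0.8660); cell (1,4); t to first gridline: x 1.4200, y 0.9699 (then +2.0000 / +1.1547)
    (1,3) via y @ 0.9699
    (0,3) via x @ 1.4200  # hit
  → r_5 = 1.4200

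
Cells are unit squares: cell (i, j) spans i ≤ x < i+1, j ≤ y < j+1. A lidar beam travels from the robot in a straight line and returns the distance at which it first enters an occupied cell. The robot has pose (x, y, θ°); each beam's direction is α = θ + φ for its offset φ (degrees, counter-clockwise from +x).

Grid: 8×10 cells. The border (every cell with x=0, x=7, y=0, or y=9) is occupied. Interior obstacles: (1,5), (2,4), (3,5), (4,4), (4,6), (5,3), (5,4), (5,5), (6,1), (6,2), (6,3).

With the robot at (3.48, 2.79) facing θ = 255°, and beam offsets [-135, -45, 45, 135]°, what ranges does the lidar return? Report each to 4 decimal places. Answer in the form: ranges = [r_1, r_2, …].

ranges = [1.3972, 2.8637, 2.0669, 1.7551]

beam 1: φ=-135°, α=120°
  d=(-0.5000,0.8660)  start (3,2)  tX=0.9600 tY=0.2425  stride 1/|dx|=2.0000 1/|dy|=1.1547
    cross y-line → (3,3), t=0.2425
    cross x-line → (2,3), t=0.9600
    cross y-line → (2,4), t=1.3972 (wall)
  → r_1 = 1.3972
beam 2: φ=-45°, α=210°
  d=(-0.8660,-0.5000)  start (3,2)  tX=0.5543 tY=1.5800  stride 1/|dx|=1.1547 1/|dy|=2.0000
    cross x-line → (2,2), t=0.5543
    cross y-line → (2,1), t=1.5800
    cross x-line → (1,1), t=1.7090
    cross x-line → (0,1), t=2.8637 (wall)
  → r_2 = 2.8637
beam 3: φ=45°, α=300°
  d=(0.5000,-0.8660)  start (3,2)  tX=1.0400 tY=0.9122  stride 1/|dx|=2.0000 1/|dy|=1.1547
    cross y-line → (3,1), t=0.9122
    cross x-line → (4,1), t=1.0400
    cross y-line → (4,0), t=2.0669 (wall)
  → r_3 = 2.0669
beam 4: φ=135°, α=30°
  d=(0.8660,0.5000)  start (3,2)  tX=0.6004 tY=0.4200  stride 1/|dx|=1.1547 1/|dy|=2.0000
    cross y-line → (3,3), t=0.4200
    cross x-line → (4,3), t=0.6004
    cross x-line → (5,3), t=1.7551 (wall)
  → r_4 = 1.7551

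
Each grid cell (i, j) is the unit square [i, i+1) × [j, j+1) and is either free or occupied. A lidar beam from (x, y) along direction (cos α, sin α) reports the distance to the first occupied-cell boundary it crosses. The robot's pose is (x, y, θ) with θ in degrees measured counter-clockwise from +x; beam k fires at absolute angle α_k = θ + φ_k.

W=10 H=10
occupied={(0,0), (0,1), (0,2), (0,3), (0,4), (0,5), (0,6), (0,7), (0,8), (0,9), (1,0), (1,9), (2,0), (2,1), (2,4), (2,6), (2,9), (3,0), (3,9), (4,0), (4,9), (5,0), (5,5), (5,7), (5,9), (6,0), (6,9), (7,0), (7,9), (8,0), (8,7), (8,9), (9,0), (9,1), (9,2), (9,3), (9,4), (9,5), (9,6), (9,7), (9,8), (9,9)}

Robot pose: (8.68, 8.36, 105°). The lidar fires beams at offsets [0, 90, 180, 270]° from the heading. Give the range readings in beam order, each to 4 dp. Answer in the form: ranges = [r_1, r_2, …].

beam 1: φ=0°, α=105°
  cosα=-0.2588 sinα=0.9659 | (8,8) | tMaxX 2.6273 tMaxY 0.6626 | tΔX 3.8637 tΔY 1.0353
    t=0.6626 [y] (8,9) — stop
  → r_1 = 0.6626
beam 2: φ=90°, α=195°
  cosα=-0.9659 sinα=-0.2588 | (8,8) | tMaxX 0.7040 tMaxY 1.3909 | tΔX 1.0353 tΔY 3.8637
    t=0.7040 [x] (7,8)
    t=1.3909 [y] (7,7)
    t=1.7393 [x] (6,7)
    t=2.7745 [x] (5,7) — stop
  → r_2 = 2.7745
beam 3: φ=180°, α=285°
  cosα=0.2588 sinα=-0.9659 | (8,8) | tMaxX 1.2364 tMaxY 0.3727 | tΔX 3.8637 tΔY 1.0353
    t=0.3727 [y] (8,7) — stop
  → r_3 = 0.3727
beam 4: φ=270°, α=15°
  cosα=0.9659 sinα=0.2588 | (8,8) | tMaxX 0.3313 tMaxY 2.4728 | tΔX 1.0353 tΔY 3.8637
    t=0.3313 [x] (9,8) — stop
  → r_4 = 0.3313

ranges = [0.6626, 2.7745, 0.3727, 0.3313]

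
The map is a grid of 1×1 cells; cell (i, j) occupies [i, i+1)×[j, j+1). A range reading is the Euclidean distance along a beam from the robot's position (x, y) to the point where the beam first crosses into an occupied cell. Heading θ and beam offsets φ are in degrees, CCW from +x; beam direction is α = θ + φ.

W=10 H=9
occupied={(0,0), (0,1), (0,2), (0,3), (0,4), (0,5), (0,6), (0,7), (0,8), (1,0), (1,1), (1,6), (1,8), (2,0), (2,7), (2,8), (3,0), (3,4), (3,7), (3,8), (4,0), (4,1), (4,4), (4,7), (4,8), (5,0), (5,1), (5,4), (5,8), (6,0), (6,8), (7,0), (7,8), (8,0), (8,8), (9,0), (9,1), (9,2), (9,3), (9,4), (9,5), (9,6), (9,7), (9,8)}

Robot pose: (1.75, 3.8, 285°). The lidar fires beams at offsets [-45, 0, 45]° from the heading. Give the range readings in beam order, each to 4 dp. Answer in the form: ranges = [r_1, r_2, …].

ranges = [1.5000, 2.8988, 3.6000]

beam 1: φ=-45°, α=240°
  dir = (cos 240°, sin 240°) = (-0.5000, -0.8660); from cell (1,3)
  next x-line at t=1.5000, next y-line at t=0.9238; Δt_x=2.0000, Δt_y=1.1547
    y: enter (1,2) at t=0.9238
    x: enter (0,2) at t=1.5000 ← occupied
  → r_1 = 1.5000
beam 2: φ=0°, α=285°
  dir = (cos 285°, sin 285°) = (0.2588, -0.9659); from cell (1,3)
  next x-line at t=0.9659, next y-line at t=0.8282; Δt_x=3.8637, Δt_y=1.0353
    y: enter (1,2) at t=0.8282
    x: enter (2,2) at t=0.9659
    y: enter (2,1) at t=1.8635
    y: enter (2,0) at t=2.8988 ← occupied
  → r_2 = 2.8988
beam 3: φ=45°, α=330°
  dir = (cos 330°, sin 330°) = (0.8660, -0.5000); from cell (1,3)
  next x-line at t=0.2887, next y-line at t=1.6000; Δt_x=1.1547, Δt_y=2.0000
    x: enter (2,3) at t=0.2887
    x: enter (3,3) at t=1.4434
    y: enter (3,2) at t=1.6000
    x: enter (4,2) at t=2.5981
    y: enter (4,1) at t=3.6000 ← occupied
  → r_3 = 3.6000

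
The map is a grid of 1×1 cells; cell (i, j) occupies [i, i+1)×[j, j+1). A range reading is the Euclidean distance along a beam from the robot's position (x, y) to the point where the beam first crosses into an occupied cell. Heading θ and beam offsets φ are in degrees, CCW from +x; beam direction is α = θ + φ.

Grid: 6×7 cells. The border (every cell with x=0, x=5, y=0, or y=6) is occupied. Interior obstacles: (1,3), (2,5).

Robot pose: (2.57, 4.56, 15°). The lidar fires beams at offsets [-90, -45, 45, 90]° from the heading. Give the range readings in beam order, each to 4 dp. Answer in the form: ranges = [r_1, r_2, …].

beam 1: φ=-90°, α=285°
  d=(0.2588,-0.9659)  start (2,4)  tX=1.6614 tY=0.5798  stride 1/|dx|=3.8637 1/|dy|=1.0353
    cross y-line → (2,3), t=0.5798
    cross y-line → (2,2), t=1.6150
    cross x-line → (3,2), t=1.6614
    cross y-line → (3,1), t=2.6503
    cross y-line → (3,0), t=3.6856 (wall)
  → r_1 = 3.6856
beam 2: φ=-45°, α=330°
  d=(0.8660,-0.5000)  start (2,4)  tX=0.4965 tY=1.1200  stride 1/|dx|=1.1547 1/|dy|=2.0000
    cross x-line → (3,4), t=0.4965
    cross y-line → (3,3), t=1.1200
    cross x-line → (4,3), t=1.6512
    cross x-line → (5,3), t=2.8059 (wall)
  → r_2 = 2.8059
beam 3: φ=45°, α=60°
  d=(0.5000,0.8660)  start (2,4)  tX=0.8600 tY=0.5081  stride 1/|dx|=2.0000 1/|dy|=1.1547
    cross y-line → (2,5), t=0.5081 (wall)
  → r_3 = 0.5081
beam 4: φ=90°, α=105°
  d=(-0.2588,0.9659)  start (2,4)  tX=2.2023 tY=0.4555  stride 1/|dx|=3.8637 1/|dy|=1.0353
    cross y-line → (2,5), t=0.4555 (wall)
  → r_4 = 0.4555

ranges = [3.6856, 2.8059, 0.5081, 0.4555]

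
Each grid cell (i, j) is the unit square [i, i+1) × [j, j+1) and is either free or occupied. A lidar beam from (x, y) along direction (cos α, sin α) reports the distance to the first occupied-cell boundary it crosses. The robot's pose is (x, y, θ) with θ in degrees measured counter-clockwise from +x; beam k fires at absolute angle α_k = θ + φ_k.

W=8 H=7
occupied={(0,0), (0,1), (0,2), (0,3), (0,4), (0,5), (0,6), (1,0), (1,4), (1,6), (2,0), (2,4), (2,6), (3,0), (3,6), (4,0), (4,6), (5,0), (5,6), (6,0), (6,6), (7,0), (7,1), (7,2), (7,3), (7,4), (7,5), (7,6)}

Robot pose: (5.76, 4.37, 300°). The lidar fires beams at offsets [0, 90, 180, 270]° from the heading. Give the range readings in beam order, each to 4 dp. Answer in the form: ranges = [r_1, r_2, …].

ranges = [2.4800, 1.4318, 1.8822, 5.4964]

beam 1: φ=0°, α=300°
  d=(0.5000,-0.8660)  start (5,4)  tX=0.4800 tY=0.4272  stride 1/|dx|=2.0000 1/|dy|=1.1547
    cross y-line → (5,3), t=0.4272
    cross x-line → (6,3), t=0.4800
    cross y-line → (6,2), t=1.5819
    cross x-line → (7,2), t=2.4800 (wall)
  → r_1 = 2.4800
beam 2: φ=90°, α=30°
  d=(0.8660,0.5000)  start (5,4)  tX=0.2771 tY=1.2600  stride 1/|dx|=1.1547 1/|dy|=2.0000
    cross x-line → (6,4), t=0.2771
    cross y-line → (6,5), t=1.2600
    cross x-line → (7,5), t=1.4318 (wall)
  → r_2 = 1.4318
beam 3: φ=180°, α=120°
  d=(-0.5000,0.8660)  start (5,4)  tX=1.5200 tY=0.7275  stride 1/|dx|=2.0000 1/|dy|=1.1547
    cross y-line → (5,5), t=0.7275
    cross x-line → (4,5), t=1.5200
    cross y-line → (4,6), t=1.8822 (wall)
  → r_3 = 1.8822
beam 4: φ=270°, α=210°
  d=(-0.8660,-0.5000)  start (5,4)  tX=0.8776 tY=0.7400  stride 1/|dx|=1.1547 1/|dy|=2.0000
    cross y-line → (5,3), t=0.7400
    cross x-line → (4,3), t=0.8776
    cross x-line → (3,3), t=2.0323
    cross y-line → (3,2), t=2.7400
    cross x-line → (2,2), t=3.1870
    cross x-line → (1,2), t=4.3417
    cross y-line → (1,1), t=4.7400
    cross x-line → (0,1), t=5.4964 (wall)
  → r_4 = 5.4964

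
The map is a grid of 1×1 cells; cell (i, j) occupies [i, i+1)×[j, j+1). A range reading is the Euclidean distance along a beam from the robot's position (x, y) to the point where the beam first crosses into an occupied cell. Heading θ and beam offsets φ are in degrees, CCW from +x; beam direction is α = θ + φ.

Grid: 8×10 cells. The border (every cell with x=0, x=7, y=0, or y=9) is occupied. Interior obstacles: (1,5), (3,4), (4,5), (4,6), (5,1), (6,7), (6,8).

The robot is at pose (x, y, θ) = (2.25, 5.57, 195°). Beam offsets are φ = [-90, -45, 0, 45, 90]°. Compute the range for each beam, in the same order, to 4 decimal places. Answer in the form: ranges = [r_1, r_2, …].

beam 1: φ=-90°, α=105°
  direction (-0.2588, 0.9659); cell (2,5); t to first gridline: x 0.9659, y 0.4452 (then +3.8637 / +1.0353)
    (2,6) via y @ 0.4452
    (1,6) via x @ 0.9659
    (1,7) via y @ 1.4804
    (1,8) via y @ 2.5157
    (1,9) via y @ 3.5510  # hit
  → r_1 = 3.5510
beam 2: φ=-45°, α=150°
  direction (-0.8660, 0.5000); cell (2,5); t to first gridline: x 0.2887, y 0.8600 (then +1.1547 / +2.0000)
    (1,5) via x @ 0.2887  # hit
  → r_2 = 0.2887
beam 3: φ=0°, α=195°
  direction (-0.9659, -0.2588); cell (2,5); t to first gridline: x 0.2588, y 2.2023 (then +1.0353 / +3.8637)
    (1,5) via x @ 0.2588  # hit
  → r_3 = 0.2588
beam 4: φ=45°, α=240°
  direction (-0.5000, -0.8660); cell (2,5); t to first gridline: x 0.5000, y 0.6582 (then +2.0000 / +1.1547)
    (1,5) via x @ 0.5000  # hit
  → r_4 = 0.5000
beam 5: φ=90°, α=285°
  direction (0.2588, -0.9659); cell (2,5); t to first gridline: x 2.8978, y 0.5901 (then +3.8637 / +1.0353)
    (2,4) via y @ 0.5901
    (2,3) via y @ 1.6254
    (2,2) via y @ 2.6607
    (3,2) via x @ 2.8978
    (3,1) via y @ 3.6959
    (3,0) via y @ 4.7312  # hit
  → r_5 = 4.7312

ranges = [3.5510, 0.2887, 0.2588, 0.5000, 4.7312]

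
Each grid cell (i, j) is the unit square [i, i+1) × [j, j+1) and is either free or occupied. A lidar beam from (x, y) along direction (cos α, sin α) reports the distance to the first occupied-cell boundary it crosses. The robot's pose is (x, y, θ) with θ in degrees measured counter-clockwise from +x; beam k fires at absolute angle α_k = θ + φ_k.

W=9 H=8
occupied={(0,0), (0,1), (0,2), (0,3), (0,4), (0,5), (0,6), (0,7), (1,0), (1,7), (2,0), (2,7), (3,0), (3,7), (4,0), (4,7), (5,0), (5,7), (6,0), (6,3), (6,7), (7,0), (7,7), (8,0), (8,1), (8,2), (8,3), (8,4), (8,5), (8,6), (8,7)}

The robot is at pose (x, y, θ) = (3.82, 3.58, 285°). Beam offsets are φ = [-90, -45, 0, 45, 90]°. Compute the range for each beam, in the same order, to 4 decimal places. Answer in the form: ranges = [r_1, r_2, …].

beam 1: φ=-90°, α=195°
  d=(-0.9659,-0.2588)  start (3,3)  tX=0.8489 tY=2.2409  stride 1/|dx|=1.0353 1/|dy|=3.8637
    cross x-line → (2,3), t=0.8489
    cross x-line → (1,3), t=1.8842
    cross y-line → (1,2), t=2.2409
    cross x-line → (0,2), t=2.9195 (wall)
  → r_1 = 2.9195
beam 2: φ=-45°, α=240°
  d=(-0.5000,-0.8660)  start (3,3)  tX=1.6400 tY=0.6697  stride 1/|dx|=2.0000 1/|dy|=1.1547
    cross y-line → (3,2), t=0.6697
    cross x-line → (2,2), t=1.6400
    cross y-line → (2,1), t=1.8244
    cross y-line → (2,0), t=2.9791 (wall)
  → r_2 = 2.9791
beam 3: φ=0°, α=285°
  d=(0.2588,-0.9659)  start (3,3)  tX=0.6955 tY=0.6005  stride 1/|dx|=3.8637 1/|dy|=1.0353
    cross y-line → (3,2), t=0.6005
    cross x-line → (4,2), t=0.6955
    cross y-line → (4,1), t=1.6357
    cross y-line → (4,0), t=2.6710 (wall)
  → r_3 = 2.6710
beam 4: φ=45°, α=330°
  d=(0.8660,-0.5000)  start (3,3)  tX=0.2078 tY=1.1600  stride 1/|dx|=1.1547 1/|dy|=2.0000
    cross x-line → (4,3), t=0.2078
    cross y-line → (4,2), t=1.1600
    cross x-line → (5,2), t=1.3625
    cross x-line → (6,2), t=2.5172
    cross y-line → (6,1), t=3.1600
    cross x-line → (7,1), t=3.6719
    cross x-line → (8,1), t=4.8266 (wall)
  → r_4 = 4.8266
beam 5: φ=90°, α=15°
  d=(0.9659,0.2588)  start (3,3)  tX=0.1863 tY=1.6228  stride 1/|dx|=1.0353 1/|dy|=3.8637
    cross x-line → (4,3), t=0.1863
    cross x-line → (5,3), t=1.2216
    cross y-line → (5,4), t=1.6228
    cross x-line → (6,4), t=2.2569
    cross x-line → (7,4), t=3.2922
    cross x-line → (8,4), t=4.3275 (wall)
  → r_5 = 4.3275

ranges = [2.9195, 2.9791, 2.6710, 4.8266, 4.3275]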